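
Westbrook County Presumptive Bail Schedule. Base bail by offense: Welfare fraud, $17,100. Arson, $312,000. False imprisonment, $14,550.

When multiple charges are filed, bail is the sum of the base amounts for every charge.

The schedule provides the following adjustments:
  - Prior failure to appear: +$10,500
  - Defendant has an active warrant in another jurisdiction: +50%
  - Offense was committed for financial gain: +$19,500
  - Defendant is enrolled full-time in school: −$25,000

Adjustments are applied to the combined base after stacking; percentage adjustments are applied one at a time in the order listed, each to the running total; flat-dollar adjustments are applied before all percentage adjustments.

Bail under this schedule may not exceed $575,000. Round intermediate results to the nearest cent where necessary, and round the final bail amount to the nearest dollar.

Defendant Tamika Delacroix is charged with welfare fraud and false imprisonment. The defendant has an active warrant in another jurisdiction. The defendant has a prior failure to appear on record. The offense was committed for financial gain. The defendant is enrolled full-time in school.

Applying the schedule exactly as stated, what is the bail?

Base amounts from the schedule: welfare fraud $17,100; false imprisonment $14,550.
Stacking rule: sum of all bases. $17,100 + $14,550 = $31,650.
Prior failure to appear (+$10,500 flat): $31,650 + $10,500 = $42,150.
Offense was committed for financial gain (+$19,500 flat): $42,150 + $19,500 = $61,650.
Defendant is enrolled full-time in school (−$25,000 flat): $61,650 − $25,000 = $36,650.
Defendant has an active warrant in another jurisdiction (+50%): $36,650 × 1.5 = $54,975.
$54,975 is within the $575,000 maximum.

$54,975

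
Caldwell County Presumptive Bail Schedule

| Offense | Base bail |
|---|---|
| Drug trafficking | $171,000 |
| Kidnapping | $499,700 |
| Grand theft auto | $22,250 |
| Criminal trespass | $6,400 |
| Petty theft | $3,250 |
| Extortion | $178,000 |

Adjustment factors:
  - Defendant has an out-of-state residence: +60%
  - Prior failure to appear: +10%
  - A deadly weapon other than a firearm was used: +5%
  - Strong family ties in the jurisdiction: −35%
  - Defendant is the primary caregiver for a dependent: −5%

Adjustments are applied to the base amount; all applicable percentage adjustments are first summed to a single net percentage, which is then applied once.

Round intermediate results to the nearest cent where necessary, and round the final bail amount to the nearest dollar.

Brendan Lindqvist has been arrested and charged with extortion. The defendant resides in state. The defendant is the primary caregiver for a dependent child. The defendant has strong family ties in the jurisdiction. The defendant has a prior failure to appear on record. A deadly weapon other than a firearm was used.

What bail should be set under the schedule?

Base amounts from the schedule: extortion $178,000.
Single charge. Combined base = $178,000.
Net percentage adjustment: +10% +5% −35% −5% = −25%. $178,000 × 0.75 = $133,500.

$133,500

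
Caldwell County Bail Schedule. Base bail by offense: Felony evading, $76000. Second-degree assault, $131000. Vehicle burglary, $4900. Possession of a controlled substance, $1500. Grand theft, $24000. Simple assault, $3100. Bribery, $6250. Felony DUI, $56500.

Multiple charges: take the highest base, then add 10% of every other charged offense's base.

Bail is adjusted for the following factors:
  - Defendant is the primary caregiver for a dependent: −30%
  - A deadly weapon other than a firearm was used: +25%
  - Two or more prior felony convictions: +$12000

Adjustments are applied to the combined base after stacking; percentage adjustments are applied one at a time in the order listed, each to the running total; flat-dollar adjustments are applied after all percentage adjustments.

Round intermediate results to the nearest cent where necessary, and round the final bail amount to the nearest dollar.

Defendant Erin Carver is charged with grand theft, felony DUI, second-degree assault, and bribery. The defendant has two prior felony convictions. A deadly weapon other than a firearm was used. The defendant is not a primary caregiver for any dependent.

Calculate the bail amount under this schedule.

$186594

Base amounts from the schedule: grand theft $24000; felony DUI $56500; second-degree assault $131000; bribery $6250.
Stacking rule: highest base plus 10% of each additional charge. Highest is second-degree assault at $131000. Additional: $24000 × 10% = $2400; $56500 × 10% = $5650; $6250 × 10% = $625. Combined base = $131000 + $8675 = $139675.
A deadly weapon other than a firearm was used (+25%): $139675 × 1.25 = $174593.75.
Two or more prior felony convictions (+$12000 flat): $174593.75 + $12000 = $186593.75.
Rounded to the nearest dollar: $186594.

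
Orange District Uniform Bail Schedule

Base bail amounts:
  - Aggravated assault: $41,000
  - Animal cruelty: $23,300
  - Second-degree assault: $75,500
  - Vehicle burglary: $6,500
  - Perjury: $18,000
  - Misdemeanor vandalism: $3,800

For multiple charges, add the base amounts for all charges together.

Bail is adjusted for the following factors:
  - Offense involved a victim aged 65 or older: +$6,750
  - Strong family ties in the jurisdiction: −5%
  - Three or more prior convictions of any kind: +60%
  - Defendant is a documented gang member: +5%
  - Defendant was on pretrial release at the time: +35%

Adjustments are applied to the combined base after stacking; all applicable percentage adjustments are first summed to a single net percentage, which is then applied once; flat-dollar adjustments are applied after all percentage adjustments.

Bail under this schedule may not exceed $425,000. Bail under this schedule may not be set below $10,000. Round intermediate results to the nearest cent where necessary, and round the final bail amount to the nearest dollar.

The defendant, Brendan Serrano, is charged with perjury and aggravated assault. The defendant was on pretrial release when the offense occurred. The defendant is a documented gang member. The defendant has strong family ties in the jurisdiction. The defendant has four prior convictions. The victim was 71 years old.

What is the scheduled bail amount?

$121,800

Base amounts from the schedule: perjury $18,000; aggravated assault $41,000.
Stacking rule: sum of all bases. $18,000 + $41,000 = $59,000.
Net percentage adjustment: −5% +60% +5% +35% = +95%. $59,000 × 1.95 = $115,050.
Offense involved a victim aged 65 or older (+$6,750 flat): $115,050 + $6,750 = $121,800.
$121,800 is within the $425,000 maximum.
$121,800 is at or above the $10,000 minimum.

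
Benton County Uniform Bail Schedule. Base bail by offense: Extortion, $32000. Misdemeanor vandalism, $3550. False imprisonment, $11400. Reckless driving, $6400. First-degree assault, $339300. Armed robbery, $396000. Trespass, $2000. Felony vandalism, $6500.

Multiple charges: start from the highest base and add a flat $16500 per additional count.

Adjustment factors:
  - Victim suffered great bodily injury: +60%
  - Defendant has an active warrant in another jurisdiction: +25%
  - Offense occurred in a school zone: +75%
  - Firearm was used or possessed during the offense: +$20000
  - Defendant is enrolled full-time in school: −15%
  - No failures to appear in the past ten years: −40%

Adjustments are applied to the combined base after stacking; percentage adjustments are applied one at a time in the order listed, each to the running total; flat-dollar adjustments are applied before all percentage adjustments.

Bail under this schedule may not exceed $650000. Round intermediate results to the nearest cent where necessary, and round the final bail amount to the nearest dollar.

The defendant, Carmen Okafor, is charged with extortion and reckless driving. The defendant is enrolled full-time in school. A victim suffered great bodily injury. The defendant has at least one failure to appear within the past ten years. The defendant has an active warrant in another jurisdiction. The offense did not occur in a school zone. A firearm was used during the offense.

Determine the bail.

$116450

Base amounts from the schedule: extortion $32000; reckless driving $6400.
Stacking rule: highest base plus $16500 per additional charge. Highest is extortion at $32000; 1 additional charge → +$16500. Combined base = $48500.
Firearm was used or possessed during the offense (+$20000 flat): $48500 + $20000 = $68500.
Victim suffered great bodily injury (+60%): $68500 × 1.6 = $109600.
Defendant has an active warrant in another jurisdiction (+25%): $109600 × 1.25 = $137000.
Defendant is enrolled full-time in school (−15%): $137000 × 0.85 = $116450.
$116450 is within the $650000 maximum.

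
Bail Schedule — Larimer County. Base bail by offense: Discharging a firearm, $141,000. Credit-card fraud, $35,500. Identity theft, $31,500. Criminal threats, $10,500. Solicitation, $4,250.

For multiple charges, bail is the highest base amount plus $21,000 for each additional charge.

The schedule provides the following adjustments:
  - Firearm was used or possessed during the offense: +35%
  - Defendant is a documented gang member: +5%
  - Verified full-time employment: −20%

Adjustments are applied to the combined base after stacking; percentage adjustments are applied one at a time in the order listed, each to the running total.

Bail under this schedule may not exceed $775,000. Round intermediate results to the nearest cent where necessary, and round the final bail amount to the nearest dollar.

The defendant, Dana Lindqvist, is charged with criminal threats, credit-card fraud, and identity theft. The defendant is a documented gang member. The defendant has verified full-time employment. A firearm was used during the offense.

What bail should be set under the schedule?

$87,885

Base amounts from the schedule: criminal threats $10,500; credit-card fraud $35,500; identity theft $31,500.
Stacking rule: highest base plus $21,000 per additional charge. Highest is credit-card fraud at $35,500; 2 additional charges → +$42,000. Combined base = $77,500.
Firearm was used or possessed during the offense (+35%): $77,500 × 1.35 = $104,625.
Defendant is a documented gang member (+5%): $104,625 × 1.05 = $109,856.25.
Verified full-time employment (−20%): $109,856.25 × 0.8 = $87,885.
$87,885 is within the $775,000 maximum.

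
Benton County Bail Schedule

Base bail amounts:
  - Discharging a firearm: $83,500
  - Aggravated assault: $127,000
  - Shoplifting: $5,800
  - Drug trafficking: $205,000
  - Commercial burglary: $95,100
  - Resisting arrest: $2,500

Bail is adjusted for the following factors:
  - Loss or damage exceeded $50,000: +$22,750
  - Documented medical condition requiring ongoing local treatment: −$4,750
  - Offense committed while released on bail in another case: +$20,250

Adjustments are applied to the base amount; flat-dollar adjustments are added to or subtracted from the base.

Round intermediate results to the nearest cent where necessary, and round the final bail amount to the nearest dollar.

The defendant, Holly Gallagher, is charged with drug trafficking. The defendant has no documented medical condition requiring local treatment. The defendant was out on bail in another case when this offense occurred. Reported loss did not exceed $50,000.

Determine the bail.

$225,250

Base amounts from the schedule: drug trafficking $205,000.
Single charge. Combined base = $205,000.
Offense committed while released on bail in another case (+$20,250 flat): $205,000 + $20,250 = $225,250.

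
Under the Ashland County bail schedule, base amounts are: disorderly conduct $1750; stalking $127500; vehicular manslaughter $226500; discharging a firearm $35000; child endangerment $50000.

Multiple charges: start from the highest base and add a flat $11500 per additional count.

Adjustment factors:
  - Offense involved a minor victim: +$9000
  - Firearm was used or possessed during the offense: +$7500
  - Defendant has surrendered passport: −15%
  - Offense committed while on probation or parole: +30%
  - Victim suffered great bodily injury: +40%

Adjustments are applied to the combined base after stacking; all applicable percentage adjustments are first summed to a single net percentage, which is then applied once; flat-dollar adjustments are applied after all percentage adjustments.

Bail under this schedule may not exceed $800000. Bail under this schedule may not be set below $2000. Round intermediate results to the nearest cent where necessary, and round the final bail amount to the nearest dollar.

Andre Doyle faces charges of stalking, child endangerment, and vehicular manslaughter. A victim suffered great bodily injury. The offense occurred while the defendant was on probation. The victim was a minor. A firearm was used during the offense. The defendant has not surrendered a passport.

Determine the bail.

$440650

Base amounts from the schedule: stalking $127500; child endangerment $50000; vehicular manslaughter $226500.
Stacking rule: highest base plus $11500 per additional charge. Highest is vehicular manslaughter at $226500; 2 additional charges → +$23000. Combined base = $249500.
Net percentage adjustment: +30% +40% = +70%. $249500 × 1.7 = $424150.
Offense involved a minor victim (+$9000 flat): $424150 + $9000 = $433150.
Firearm was used or possessed during the offense (+$7500 flat): $433150 + $7500 = $440650.
$440650 is within the $800000 maximum.
$440650 is at or above the $2000 minimum.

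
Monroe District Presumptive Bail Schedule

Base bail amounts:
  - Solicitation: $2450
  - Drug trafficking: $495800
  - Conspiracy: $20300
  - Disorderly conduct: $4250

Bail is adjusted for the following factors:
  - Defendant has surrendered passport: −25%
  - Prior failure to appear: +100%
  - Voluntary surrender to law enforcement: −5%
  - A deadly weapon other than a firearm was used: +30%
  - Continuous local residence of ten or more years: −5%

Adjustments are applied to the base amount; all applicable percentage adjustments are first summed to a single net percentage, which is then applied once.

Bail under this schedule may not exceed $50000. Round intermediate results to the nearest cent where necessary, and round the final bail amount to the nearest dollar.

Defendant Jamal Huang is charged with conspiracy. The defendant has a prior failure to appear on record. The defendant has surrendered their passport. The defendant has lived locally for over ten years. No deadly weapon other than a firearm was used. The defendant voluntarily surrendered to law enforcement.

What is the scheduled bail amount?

$33495

Base amounts from the schedule: conspiracy $20300.
Single charge. Combined base = $20300.
Net percentage adjustment: −25% +100% −5% −5% = +65%. $20300 × 1.65 = $33495.
$33495 is within the $50000 maximum.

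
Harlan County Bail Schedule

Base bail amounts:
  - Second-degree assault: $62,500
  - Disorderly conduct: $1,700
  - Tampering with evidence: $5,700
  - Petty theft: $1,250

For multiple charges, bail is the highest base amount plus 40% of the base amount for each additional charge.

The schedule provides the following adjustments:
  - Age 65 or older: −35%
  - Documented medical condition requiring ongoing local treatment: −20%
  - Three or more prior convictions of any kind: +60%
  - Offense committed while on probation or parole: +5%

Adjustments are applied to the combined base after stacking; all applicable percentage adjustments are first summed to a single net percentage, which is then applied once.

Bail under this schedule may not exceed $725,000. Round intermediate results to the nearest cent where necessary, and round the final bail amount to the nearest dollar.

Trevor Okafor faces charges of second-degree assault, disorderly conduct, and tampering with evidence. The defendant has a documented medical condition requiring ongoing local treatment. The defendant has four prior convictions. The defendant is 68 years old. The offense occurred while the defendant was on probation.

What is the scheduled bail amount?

Base amounts from the schedule: second-degree assault $62,500; disorderly conduct $1,700; tampering with evidence $5,700.
Stacking rule: highest base plus 40% of each additional charge. Highest is second-degree assault at $62,500. Additional: $1,700 × 40% = $680; $5,700 × 40% = $2,280. Combined base = $62,500 + $2,960 = $65,460.
Net percentage adjustment: −35% −20% +60% +5% = +10%. $65,460 × 1.1 = $72,006.
$72,006 is within the $725,000 maximum.

$72,006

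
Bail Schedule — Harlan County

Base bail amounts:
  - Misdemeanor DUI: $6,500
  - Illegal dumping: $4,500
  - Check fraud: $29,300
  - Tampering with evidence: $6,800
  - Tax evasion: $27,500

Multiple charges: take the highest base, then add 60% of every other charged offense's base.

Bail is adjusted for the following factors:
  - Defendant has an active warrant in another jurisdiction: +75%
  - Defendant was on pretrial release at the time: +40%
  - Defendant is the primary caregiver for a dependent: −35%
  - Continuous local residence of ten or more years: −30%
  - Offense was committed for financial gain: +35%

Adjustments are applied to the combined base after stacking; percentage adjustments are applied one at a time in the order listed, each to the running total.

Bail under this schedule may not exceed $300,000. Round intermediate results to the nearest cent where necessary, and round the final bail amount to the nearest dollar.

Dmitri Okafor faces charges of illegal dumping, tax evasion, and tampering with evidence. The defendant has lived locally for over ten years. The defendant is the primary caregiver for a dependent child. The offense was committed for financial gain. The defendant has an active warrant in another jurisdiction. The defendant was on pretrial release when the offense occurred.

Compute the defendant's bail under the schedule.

Base amounts from the schedule: illegal dumping $4,500; tax evasion $27,500; tampering with evidence $6,800.
Stacking rule: highest base plus 60% of each additional charge. Highest is tax evasion at $27,500. Additional: $4,500 × 60% = $2,700; $6,800 × 60% = $4,080. Combined base = $27,500 + $6,780 = $34,280.
Defendant has an active warrant in another jurisdiction (+75%): $34,280 × 1.75 = $59,990.
Defendant was on pretrial release at the time (+40%): $59,990 × 1.4 = $83,986.
Defendant is the primary caregiver for a dependent (−35%): $83,986 × 0.65 = $54,590.90.
Continuous local residence of ten or more years (−30%): $54,590.90 × 0.7 = $38,213.63.
Offense was committed for financial gain (+35%): $38,213.63 × 1.35 = $51,588.40.
$51,588.40 is within the $300,000 maximum.
Rounded to the nearest dollar: $51,588.

$51,588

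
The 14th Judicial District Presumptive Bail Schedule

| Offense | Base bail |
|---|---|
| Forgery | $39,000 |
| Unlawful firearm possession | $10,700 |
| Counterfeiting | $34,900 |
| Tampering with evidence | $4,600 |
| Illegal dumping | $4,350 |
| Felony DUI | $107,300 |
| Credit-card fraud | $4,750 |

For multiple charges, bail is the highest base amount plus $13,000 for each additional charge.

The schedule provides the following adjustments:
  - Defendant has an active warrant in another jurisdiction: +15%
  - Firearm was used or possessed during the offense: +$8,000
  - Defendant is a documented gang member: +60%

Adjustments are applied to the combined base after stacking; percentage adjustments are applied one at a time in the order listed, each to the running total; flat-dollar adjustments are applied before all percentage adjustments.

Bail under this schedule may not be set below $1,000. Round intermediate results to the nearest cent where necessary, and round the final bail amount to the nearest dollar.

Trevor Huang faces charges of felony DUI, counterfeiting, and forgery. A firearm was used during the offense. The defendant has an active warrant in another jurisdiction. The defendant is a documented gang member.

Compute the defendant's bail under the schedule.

Base amounts from the schedule: felony DUI $107,300; counterfeiting $34,900; forgery $39,000.
Stacking rule: highest base plus $13,000 per additional charge. Highest is felony DUI at $107,300; 2 additional charges → +$26,000. Combined base = $133,300.
Firearm was used or possessed during the offense (+$8,000 flat): $133,300 + $8,000 = $141,300.
Defendant has an active warrant in another jurisdiction (+15%): $141,300 × 1.15 = $162,495.
Defendant is a documented gang member (+60%): $162,495 × 1.6 = $259,992.
$259,992 is at or above the $1,000 minimum.

$259,992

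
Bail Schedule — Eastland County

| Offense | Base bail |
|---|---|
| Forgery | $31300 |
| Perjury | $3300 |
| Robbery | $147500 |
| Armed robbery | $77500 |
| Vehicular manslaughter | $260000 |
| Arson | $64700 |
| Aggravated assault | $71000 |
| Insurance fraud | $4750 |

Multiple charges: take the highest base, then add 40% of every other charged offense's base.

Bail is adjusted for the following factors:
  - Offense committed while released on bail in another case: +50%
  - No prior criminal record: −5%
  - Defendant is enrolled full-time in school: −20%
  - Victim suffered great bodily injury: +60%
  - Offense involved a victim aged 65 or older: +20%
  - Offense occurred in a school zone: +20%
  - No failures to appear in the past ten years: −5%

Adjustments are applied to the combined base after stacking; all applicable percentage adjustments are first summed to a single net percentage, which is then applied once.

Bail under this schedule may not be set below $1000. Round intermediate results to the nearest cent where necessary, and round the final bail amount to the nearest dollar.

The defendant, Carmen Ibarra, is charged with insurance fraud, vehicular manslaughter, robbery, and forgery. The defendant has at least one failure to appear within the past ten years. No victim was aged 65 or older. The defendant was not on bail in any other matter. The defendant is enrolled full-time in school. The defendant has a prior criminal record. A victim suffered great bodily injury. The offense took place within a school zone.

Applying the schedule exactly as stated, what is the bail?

$533472

Base amounts from the schedule: insurance fraud $4750; vehicular manslaughter $260000; robbery $147500; forgery $31300.
Stacking rule: highest base plus 40% of each additional charge. Highest is vehicular manslaughter at $260000. Additional: $4750 × 40% = $1900; $147500 × 40% = $59000; $31300 × 40% = $12520. Combined base = $260000 + $73420 = $333420.
Net percentage adjustment: −20% +60% +20% = +60%. $333420 × 1.6 = $533472.
$533472 is at or above the $1000 minimum.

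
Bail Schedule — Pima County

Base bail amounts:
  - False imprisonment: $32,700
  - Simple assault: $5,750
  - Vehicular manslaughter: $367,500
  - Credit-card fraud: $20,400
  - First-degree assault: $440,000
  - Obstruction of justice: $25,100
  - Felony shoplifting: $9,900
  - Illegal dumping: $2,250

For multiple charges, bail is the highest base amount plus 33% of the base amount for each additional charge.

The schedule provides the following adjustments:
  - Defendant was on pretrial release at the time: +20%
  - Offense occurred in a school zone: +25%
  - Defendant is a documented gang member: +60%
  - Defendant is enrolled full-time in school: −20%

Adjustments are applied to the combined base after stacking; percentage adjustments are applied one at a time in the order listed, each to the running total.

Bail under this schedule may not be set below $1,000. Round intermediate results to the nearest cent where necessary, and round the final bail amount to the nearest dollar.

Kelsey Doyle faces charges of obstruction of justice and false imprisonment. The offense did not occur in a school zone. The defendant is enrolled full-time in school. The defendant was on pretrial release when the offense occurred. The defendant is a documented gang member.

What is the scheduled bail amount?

Base amounts from the schedule: obstruction of justice $25,100; false imprisonment $32,700.
Stacking rule: highest base plus 33% of each additional charge. Highest is false imprisonment at $32,700. Additional: $25,100 × 33% = $8,283. Combined base = $32,700 + $8,283 = $40,983.
Defendant was on pretrial release at the time (+20%): $40,983 × 1.2 = $49,179.60.
Defendant is a documented gang member (+60%): $49,179.60 × 1.6 = $78,687.36.
Defendant is enrolled full-time in school (−20%): $78,687.36 × 0.8 = $62,949.89.
$62,949.89 is at or above the $1,000 minimum.
Rounded to the nearest dollar: $62,950.

$62,950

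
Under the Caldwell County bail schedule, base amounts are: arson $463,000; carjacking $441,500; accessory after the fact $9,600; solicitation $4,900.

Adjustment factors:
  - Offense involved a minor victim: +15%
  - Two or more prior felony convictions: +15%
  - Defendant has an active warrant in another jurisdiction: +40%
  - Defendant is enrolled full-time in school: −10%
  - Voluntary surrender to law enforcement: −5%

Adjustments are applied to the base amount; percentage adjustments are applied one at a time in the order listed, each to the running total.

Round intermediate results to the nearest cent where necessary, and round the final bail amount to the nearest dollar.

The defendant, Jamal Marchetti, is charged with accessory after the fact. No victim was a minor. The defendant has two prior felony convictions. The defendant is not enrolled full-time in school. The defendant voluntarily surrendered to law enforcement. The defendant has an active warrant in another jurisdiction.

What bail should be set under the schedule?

Base amounts from the schedule: accessory after the fact $9,600.
Single charge. Combined base = $9,600.
Two or more prior felony convictions (+15%): $9,600 × 1.15 = $11,040.
Defendant has an active warrant in another jurisdiction (+40%): $11,040 × 1.4 = $15,456.
Voluntary surrender to law enforcement (−5%): $15,456 × 0.95 = $14,683.20.
Rounded to the nearest dollar: $14,683.

$14,683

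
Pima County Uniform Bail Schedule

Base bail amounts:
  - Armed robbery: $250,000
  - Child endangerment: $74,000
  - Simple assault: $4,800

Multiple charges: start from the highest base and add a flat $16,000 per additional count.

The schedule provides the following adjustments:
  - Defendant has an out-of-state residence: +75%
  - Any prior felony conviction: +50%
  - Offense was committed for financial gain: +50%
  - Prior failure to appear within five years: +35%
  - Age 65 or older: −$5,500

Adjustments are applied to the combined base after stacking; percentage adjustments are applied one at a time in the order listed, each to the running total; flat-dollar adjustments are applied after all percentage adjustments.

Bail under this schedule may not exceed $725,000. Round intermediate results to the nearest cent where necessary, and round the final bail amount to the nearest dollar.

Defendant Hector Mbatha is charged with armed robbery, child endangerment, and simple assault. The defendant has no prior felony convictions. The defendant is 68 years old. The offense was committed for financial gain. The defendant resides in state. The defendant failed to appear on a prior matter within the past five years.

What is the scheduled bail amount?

$565,550

Base amounts from the schedule: armed robbery $250,000; child endangerment $74,000; simple assault $4,800.
Stacking rule: highest base plus $16,000 per additional charge. Highest is armed robbery at $250,000; 2 additional charges → +$32,000. Combined base = $282,000.
Offense was committed for financial gain (+50%): $282,000 × 1.5 = $423,000.
Prior failure to appear within five years (+35%): $423,000 × 1.35 = $571,050.
Age 65 or older (−$5,500 flat): $571,050 − $5,500 = $565,550.
$565,550 is within the $725,000 maximum.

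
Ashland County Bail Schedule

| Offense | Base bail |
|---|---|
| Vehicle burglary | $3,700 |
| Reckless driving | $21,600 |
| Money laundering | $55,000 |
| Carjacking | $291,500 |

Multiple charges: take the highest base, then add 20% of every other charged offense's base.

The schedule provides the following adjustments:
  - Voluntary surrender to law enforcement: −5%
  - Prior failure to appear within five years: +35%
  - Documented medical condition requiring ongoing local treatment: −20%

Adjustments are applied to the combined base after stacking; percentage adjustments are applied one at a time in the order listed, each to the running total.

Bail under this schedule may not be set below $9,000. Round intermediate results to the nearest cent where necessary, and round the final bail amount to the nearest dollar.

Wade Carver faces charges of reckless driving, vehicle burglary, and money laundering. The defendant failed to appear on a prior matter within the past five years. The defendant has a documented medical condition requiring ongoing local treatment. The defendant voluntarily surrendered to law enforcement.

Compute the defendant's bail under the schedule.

Base amounts from the schedule: reckless driving $21,600; vehicle burglary $3,700; money laundering $55,000.
Stacking rule: highest base plus 20% of each additional charge. Highest is money laundering at $55,000. Additional: $21,600 × 20% = $4,320; $3,700 × 20% = $740. Combined base = $55,000 + $5,060 = $60,060.
Voluntary surrender to law enforcement (−5%): $60,060 × 0.95 = $57,057.
Prior failure to appear within five years (+35%): $57,057 × 1.35 = $77,026.95.
Documented medical condition requiring ongoing local treatment (−20%): $77,026.95 × 0.8 = $61,621.56.
$61,621.56 is at or above the $9,000 minimum.
Rounded to the nearest dollar: $61,622.

$61,622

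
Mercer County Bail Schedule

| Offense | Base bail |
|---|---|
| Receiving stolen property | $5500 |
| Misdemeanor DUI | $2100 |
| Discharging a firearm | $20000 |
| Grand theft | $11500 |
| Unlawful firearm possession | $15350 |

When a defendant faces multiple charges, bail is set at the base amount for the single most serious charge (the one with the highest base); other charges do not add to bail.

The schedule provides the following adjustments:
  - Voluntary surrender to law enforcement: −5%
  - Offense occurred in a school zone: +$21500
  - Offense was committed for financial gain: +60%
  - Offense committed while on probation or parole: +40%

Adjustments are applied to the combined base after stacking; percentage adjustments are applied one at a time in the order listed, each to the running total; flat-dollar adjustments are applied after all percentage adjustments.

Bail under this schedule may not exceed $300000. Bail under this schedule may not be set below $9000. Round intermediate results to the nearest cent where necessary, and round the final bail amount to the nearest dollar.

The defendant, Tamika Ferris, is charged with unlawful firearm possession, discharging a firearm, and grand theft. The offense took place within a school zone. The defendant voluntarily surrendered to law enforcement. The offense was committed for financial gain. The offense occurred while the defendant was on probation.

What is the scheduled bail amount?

Base amounts from the schedule: unlawful firearm possession $15350; discharging a firearm $20000; grand theft $11500.
Stacking rule: use the highest base only. Highest is discharging a firearm at $20000. Combined base = $20000.
Voluntary surrender to law enforcement (−5%): $20000 × 0.95 = $19000.
Offense was committed for financial gain (+60%): $19000 × 1.6 = $30400.
Offense committed while on probation or parole (+40%): $30400 × 1.4 = $42560.
Offense occurred in a school zone (+$21500 flat): $42560 + $21500 = $64060.
$64060 is within the $300000 maximum.
$64060 is at or above the $9000 minimum.

$64060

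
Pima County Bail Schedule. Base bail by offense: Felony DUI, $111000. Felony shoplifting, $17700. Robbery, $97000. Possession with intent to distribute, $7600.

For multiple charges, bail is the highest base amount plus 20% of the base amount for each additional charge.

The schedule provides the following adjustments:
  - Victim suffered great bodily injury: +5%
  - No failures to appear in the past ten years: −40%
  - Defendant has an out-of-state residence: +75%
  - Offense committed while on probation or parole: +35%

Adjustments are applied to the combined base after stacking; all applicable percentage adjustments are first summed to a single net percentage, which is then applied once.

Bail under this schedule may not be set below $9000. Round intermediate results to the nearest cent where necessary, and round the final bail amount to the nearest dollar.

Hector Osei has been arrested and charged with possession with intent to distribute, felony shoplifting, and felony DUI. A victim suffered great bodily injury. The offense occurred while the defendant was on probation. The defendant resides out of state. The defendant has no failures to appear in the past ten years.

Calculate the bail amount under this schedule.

Base amounts from the schedule: possession with intent to distribute $7600; felony shoplifting $17700; felony DUI $111000.
Stacking rule: highest base plus 20% of each additional charge. Highest is felony DUI at $111000. Additional: $7600 × 20% = $1520; $17700 × 20% = $3540. Combined base = $111000 + $5060 = $116060.
Net percentage adjustment: +5% −40% +75% +35% = +75%. $116060 × 1.75 = $203105.
$203105 is at or above the $9000 minimum.

$203105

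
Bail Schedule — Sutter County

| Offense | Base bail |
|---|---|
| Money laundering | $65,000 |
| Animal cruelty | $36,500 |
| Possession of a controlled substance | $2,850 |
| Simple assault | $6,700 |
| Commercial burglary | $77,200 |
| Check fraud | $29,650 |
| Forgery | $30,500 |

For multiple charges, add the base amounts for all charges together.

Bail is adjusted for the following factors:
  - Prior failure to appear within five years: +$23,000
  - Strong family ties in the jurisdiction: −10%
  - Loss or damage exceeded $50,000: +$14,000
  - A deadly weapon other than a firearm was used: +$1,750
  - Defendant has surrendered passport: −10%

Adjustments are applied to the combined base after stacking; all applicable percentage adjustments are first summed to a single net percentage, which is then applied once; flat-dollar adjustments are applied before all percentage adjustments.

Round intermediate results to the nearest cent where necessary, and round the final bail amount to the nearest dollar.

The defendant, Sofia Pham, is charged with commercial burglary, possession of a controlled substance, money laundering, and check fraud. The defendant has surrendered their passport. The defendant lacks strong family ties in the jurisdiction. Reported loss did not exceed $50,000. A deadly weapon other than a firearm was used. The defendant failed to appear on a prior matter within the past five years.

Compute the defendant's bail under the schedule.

Base amounts from the schedule: commercial burglary $77,200; possession of a controlled substance $2,850; money laundering $65,000; check fraud $29,650.
Stacking rule: sum of all bases. $77,200 + $2,850 + $65,000 + $29,650 = $174,700.
Prior failure to appear within five years (+$23,000 flat): $174,700 + $23,000 = $197,700.
A deadly weapon other than a firearm was used (+$1,750 flat): $197,700 + $1,750 = $199,450.
Defendant has surrendered passport (−10%): $199,450 × 0.9 = $179,505.

$179,505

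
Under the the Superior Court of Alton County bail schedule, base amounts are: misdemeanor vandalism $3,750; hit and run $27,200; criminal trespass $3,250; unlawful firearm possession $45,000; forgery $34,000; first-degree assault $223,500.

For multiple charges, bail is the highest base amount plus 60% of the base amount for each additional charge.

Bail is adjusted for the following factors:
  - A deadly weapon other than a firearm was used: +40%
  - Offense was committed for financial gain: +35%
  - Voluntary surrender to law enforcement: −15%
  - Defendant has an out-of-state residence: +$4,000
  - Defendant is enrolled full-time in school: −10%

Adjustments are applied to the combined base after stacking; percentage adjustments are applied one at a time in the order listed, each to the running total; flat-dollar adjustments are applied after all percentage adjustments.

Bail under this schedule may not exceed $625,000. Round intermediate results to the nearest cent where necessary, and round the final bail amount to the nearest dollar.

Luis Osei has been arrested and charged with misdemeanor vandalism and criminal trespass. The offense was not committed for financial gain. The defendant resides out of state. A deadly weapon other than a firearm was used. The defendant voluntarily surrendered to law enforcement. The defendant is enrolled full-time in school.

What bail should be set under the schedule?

$10,105

Base amounts from the schedule: misdemeanor vandalism $3,750; criminal trespass $3,250.
Stacking rule: highest base plus 60% of each additional charge. Highest is misdemeanor vandalism at $3,750. Additional: $3,250 × 60% = $1,950. Combined base = $3,750 + $1,950 = $5,700.
A deadly weapon other than a firearm was used (+40%): $5,700 × 1.4 = $7,980.
Voluntary surrender to law enforcement (−15%): $7,980 × 0.85 = $6,783.
Defendant is enrolled full-time in school (−10%): $6,783 × 0.9 = $6,104.70.
Defendant has an out-of-state residence (+$4,000 flat): $6,104.70 + $4,000 = $10,104.70.
$10,104.70 is within the $625,000 maximum.
Rounded to the nearest dollar: $10,105.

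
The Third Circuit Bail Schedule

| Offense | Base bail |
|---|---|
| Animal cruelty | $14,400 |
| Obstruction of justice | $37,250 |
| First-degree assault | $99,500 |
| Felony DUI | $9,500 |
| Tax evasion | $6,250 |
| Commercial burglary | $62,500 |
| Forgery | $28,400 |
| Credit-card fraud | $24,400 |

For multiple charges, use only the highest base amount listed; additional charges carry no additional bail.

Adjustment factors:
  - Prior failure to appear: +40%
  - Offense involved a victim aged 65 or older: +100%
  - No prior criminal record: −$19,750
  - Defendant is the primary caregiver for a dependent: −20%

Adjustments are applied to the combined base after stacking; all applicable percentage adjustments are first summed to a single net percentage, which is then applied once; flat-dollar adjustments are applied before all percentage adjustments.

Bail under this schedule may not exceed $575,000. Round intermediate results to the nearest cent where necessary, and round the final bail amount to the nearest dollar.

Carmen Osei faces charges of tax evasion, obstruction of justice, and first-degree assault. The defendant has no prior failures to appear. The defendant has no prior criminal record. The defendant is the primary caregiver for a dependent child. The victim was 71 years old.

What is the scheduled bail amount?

Base amounts from the schedule: tax evasion $6,250; obstruction of justice $37,250; first-degree assault $99,500.
Stacking rule: use the highest base only. Highest is first-degree assault at $99,500. Combined base = $99,500.
No prior criminal record (−$19,750 flat): $99,500 − $19,750 = $79,750.
Net percentage adjustment: +100% −20% = +80%. $79,750 × 1.8 = $143,550.
$143,550 is within the $575,000 maximum.

$143,550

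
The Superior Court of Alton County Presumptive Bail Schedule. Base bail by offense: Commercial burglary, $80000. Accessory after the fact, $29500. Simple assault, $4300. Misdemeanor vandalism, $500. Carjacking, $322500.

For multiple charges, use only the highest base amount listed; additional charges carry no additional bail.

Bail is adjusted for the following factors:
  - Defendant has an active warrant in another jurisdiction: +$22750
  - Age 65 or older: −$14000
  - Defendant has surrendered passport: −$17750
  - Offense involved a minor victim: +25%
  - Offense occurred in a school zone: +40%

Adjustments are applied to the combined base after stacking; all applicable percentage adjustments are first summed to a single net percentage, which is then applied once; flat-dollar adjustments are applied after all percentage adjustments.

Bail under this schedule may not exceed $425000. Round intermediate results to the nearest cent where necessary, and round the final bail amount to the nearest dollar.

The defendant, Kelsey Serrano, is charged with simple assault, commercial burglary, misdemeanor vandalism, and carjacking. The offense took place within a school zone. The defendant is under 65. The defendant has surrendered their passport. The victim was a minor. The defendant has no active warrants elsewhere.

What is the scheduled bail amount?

Base amounts from the schedule: simple assault $4300; commercial burglary $80000; misdemeanor vandalism $500; carjacking $322500.
Stacking rule: use the highest base only. Highest is carjacking at $322500. Combined base = $322500.
Net percentage adjustment: +25% +40% = +65%. $322500 × 1.65 = $532125.
Defendant has surrendered passport (−$17750 flat): $532125 − $17750 = $514375.
Result $514375 exceeds the maximum of $425000; bail is capped at $425000.

$425000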